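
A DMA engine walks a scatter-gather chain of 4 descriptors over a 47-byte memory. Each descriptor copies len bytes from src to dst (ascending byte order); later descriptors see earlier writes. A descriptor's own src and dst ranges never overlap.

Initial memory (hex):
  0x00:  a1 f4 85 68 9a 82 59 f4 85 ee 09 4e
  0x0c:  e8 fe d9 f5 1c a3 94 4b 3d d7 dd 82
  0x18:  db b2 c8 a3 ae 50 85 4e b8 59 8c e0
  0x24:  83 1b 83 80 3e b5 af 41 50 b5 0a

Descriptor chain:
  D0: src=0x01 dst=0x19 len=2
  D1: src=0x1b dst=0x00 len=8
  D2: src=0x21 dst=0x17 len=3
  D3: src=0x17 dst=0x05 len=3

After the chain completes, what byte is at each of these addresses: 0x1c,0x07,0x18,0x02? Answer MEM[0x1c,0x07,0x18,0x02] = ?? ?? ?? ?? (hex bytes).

MEM[0x1c,0x07,0x18,0x02] = ae e0 8c 50

  after D0: wrote 2B at 0x19 = f485
  after D1: wrote 8B at 0x00 = a3ae50854eb8598c
  after D2: wrote 3B at 0x17 = 598ce0
  after D3: wrote 3B at 0x05 = 598ce0
query mem[0x1c]=0xae, mem[0x07]=0xe0, mem[0x18]=0x8c, mem[0x02]=0x50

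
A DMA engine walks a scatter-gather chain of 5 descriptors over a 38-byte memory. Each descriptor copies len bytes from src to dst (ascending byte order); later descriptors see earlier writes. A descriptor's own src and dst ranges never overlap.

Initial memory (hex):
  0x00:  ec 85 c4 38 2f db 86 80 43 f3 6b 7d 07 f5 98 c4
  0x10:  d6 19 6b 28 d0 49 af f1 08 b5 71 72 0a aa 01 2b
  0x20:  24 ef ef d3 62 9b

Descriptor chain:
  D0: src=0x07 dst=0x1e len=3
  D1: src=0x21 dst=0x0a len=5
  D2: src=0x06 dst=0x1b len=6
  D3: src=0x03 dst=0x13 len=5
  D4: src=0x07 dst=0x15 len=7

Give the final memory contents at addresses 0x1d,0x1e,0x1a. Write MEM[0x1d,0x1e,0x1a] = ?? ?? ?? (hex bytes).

MEM[0x1d,0x1e,0x1a] = 43 f3 d3

D0: mem[0x1e..0x20] <- [80 43 f3]
D1: mem[0x0a..0x0e] <- [ef ef d3 62 9b]
D2: mem[0x1b..0x20] <- [86 80 43 f3 ef ef]
D3: mem[0x13..0x17] <- [38 2f db 86 80]
D4: mem[0x15..0x1b] <- [80 43 f3 ef ef d3 62]
query mem[0x1d]=0x43, mem[0x1e]=0xf3, mem[0x1a]=0xd3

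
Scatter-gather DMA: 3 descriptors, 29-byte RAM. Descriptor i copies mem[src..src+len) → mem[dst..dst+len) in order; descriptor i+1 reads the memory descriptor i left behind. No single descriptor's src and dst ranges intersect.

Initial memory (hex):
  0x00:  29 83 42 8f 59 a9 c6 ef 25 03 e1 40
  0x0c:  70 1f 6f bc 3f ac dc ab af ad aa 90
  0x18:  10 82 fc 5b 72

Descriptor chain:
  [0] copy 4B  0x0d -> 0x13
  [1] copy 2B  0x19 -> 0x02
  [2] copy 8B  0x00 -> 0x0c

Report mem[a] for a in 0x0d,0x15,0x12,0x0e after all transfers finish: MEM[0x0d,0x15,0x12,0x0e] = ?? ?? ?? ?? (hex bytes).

MEM[0x0d,0x15,0x12,0x0e] = 83 bc c6 82

#0 dst[0x13+4] := {0x1f,0x6f,0xbc,0x3f}
#1 dst[0x02+2] := {0x82,0xfc}
#2 dst[0x0c+8] := {0x29,0x83,0x82,0xfc,0x59,0xa9,0xc6,0xef}
query mem[0x0d]=0x83, mem[0x15]=0xbc, mem[0x12]=0xc6, mem[0x0e]=0x82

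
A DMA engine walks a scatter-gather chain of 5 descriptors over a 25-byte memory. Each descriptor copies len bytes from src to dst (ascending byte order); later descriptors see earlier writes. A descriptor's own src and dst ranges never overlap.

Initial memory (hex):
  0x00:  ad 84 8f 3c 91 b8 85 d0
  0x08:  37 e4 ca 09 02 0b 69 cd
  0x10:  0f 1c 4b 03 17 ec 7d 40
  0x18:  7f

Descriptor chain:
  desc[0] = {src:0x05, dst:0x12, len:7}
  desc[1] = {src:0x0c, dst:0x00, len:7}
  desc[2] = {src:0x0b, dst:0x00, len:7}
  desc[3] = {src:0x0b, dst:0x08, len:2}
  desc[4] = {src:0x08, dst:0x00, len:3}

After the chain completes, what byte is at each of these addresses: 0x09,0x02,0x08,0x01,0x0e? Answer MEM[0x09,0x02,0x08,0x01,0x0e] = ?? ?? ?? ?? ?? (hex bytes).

MEM[0x09,0x02,0x08,0x01,0x0e] = 02 ca 09 02 69

#0 dst[0x12+7] := {0xb8,0x85,0xd0,0x37,0xe4,0xca,0x09}
#1 dst[0x00+7] := {0x02,0x0b,0x69,0xcd,0x0f,0x1c,0xb8}
#2 dst[0x00+7] := {0x09,0x02,0x0b,0x69,0xcd,0x0f,0x1c}
#3 dst[0x08+2] := {0x09,0x02}
#4 dst[0x00+3] := {0x09,0x02,0xca}
query mem[0x09]=0x02, mem[0x02]=0xca, mem[0x08]=0x09, mem[0x01]=0x02, mem[0x0e]=0x69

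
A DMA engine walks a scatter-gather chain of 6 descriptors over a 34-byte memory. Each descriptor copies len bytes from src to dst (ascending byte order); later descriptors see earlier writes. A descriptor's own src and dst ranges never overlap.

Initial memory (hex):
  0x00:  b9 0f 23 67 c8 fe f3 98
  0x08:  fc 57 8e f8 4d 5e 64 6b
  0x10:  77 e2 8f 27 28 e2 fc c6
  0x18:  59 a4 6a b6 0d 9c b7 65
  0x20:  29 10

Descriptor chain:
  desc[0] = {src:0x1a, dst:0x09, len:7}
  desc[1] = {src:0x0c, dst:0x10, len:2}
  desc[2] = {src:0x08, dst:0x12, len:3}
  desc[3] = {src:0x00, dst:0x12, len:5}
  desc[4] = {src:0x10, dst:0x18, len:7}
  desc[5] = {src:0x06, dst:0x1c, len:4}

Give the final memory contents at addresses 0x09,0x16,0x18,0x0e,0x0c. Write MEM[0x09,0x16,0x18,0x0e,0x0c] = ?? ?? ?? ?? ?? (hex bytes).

#0 dst[0x09+7] := {0x6a,0xb6,0x0d,0x9c,0xb7,0x65,0x29}
#1 dst[0x10+2] := {0x9c,0xb7}
#2 dst[0x12+3] := {0xfc,0x6a,0xb6}
#3 dst[0x12+5] := {0xb9,0x0f,0x23,0x67,0xc8}
#4 dst[0x18+7] := {0x9c,0xb7,0xb9,0x0f,0x23,0x67,0xc8}
#5 dst[0x1c+4] := {0xf3,0x98,0xfc,0x6a}
query mem[0x09]=0x6a, mem[0x16]=0xc8, mem[0x18]=0x9c, mem[0x0e]=0x65, mem[0x0c]=0x9c

MEM[0x09,0x16,0x18,0x0e,0x0c] = 6a c8 9c 65 9c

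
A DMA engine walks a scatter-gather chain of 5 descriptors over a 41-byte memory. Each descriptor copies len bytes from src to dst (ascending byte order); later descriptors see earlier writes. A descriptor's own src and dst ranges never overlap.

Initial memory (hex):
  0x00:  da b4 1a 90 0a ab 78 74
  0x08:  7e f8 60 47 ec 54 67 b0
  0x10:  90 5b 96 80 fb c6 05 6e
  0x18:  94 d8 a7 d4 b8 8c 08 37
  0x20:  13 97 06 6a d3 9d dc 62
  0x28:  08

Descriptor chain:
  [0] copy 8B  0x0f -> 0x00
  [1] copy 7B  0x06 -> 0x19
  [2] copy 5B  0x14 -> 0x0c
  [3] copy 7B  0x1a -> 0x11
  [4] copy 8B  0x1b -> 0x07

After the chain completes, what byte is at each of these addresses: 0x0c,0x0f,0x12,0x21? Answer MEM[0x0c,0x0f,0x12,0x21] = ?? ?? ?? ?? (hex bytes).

MEM[0x0c,0x0f,0x12,0x21] = 13 6e 7e 97

  after D0: wrote 8B at 0x00 = b0905b9680fbc605
  after D1: wrote 7B at 0x19 = c6057ef86047ec
  after D2: wrote 5B at 0x0c = fbc6056e94
  after D3: wrote 7B at 0x11 = 057ef86047ec13
  after D4: wrote 8B at 0x07 = 7ef86047ec139706
query mem[0x0c]=0x13, mem[0x0f]=0x6e, mem[0x12]=0x7e, mem[0x21]=0x97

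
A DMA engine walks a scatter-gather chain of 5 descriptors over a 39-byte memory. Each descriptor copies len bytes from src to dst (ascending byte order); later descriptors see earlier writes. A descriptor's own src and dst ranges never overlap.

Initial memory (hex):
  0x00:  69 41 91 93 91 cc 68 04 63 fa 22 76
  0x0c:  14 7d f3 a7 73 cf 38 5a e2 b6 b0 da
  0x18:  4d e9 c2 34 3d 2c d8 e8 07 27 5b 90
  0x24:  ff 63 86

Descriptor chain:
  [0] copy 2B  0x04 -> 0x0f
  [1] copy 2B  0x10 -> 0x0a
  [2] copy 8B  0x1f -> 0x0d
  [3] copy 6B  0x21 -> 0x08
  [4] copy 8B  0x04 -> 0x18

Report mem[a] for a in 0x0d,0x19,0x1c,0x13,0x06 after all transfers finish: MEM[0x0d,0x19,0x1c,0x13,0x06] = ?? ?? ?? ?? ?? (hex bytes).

[0] 0x04->0x0f len=2 : 91 cc
[1] 0x10->0x0a len=2 : cc cf
[2] 0x1f->0x0d len=8 : e8 07 27 5b 90 ff 63 86
[3] 0x21->0x08 len=6 : 27 5b 90 ff 63 86
[4] 0x04->0x18 len=8 : 91 cc 68 04 27 5b 90 ff
query mem[0x0d]=0x86, mem[0x19]=0xcc, mem[0x1c]=0x27, mem[0x13]=0x63, mem[0x06]=0x68

MEM[0x0d,0x19,0x1c,0x13,0x06] = 86 cc 27 63 68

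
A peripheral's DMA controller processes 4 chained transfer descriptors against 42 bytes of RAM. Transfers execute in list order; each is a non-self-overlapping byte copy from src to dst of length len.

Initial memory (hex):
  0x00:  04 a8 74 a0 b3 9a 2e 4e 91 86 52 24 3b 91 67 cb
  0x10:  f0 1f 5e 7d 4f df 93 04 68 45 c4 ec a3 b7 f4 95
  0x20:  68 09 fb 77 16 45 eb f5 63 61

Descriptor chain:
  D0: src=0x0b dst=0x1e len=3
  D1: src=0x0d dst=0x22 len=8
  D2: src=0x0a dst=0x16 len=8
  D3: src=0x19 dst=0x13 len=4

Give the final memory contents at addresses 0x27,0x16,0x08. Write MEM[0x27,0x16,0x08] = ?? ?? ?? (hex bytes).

MEM[0x27,0x16,0x08] = 5e f0 91

  after D0: wrote 3B at 0x1e = 243b91
  after D1: wrote 8B at 0x22 = 9167cbf01f5e7d4f
  after D2: wrote 8B at 0x16 = 52243b9167cbf01f
  after D3: wrote 4B at 0x13 = 9167cbf0
query mem[0x27]=0x5e, mem[0x16]=0xf0, mem[0x08]=0x91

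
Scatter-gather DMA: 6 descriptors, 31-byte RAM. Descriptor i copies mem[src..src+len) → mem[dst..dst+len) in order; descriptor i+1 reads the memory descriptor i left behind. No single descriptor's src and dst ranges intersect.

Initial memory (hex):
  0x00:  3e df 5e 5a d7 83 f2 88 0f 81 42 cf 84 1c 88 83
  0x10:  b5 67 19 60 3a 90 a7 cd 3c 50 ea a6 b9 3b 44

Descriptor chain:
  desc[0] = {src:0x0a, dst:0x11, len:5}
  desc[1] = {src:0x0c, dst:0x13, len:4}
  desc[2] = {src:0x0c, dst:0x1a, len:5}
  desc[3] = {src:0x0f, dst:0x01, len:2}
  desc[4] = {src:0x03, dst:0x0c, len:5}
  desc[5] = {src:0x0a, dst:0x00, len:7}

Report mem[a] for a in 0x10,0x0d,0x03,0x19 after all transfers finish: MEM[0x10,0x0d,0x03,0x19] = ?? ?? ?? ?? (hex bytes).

MEM[0x10,0x0d,0x03,0x19] = 88 d7 d7 50

D0: mem[0x11..0x15] <- [42 cf 84 1c 88]
D1: mem[0x13..0x16] <- [84 1c 88 83]
D2: mem[0x1a..0x1e] <- [84 1c 88 83 b5]
D3: mem[0x01..0x02] <- [83 b5]
D4: mem[0x0c..0x10] <- [5a d7 83 f2 88]
D5: mem[0x00..0x06] <- [42 cf 5a d7 83 f2 88]
query mem[0x10]=0x88, mem[0x0d]=0xd7, mem[0x03]=0xd7, mem[0x19]=0x50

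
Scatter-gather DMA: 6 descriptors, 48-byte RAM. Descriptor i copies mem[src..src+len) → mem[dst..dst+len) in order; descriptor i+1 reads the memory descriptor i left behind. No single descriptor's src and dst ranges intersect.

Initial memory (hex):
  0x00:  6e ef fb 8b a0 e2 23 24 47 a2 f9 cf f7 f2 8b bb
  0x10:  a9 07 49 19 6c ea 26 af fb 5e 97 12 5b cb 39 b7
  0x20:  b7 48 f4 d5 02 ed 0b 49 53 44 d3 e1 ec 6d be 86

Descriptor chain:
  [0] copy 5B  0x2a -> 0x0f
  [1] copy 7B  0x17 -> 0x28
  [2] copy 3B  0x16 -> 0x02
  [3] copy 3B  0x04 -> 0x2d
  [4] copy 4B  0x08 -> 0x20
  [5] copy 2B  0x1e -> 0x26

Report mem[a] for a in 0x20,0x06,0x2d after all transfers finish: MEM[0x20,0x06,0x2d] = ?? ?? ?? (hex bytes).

  after D0: wrote 5B at 0x0f = d3e1ec6dbe
  after D1: wrote 7B at 0x28 = affb5e97125bcb
  after D2: wrote 3B at 0x02 = 26affb
  after D3: wrote 3B at 0x2d = fbe223
  after D4: wrote 4B at 0x20 = 47a2f9cf
  after D5: wrote 2B at 0x26 = 39b7
query mem[0x20]=0x47, mem[0x06]=0x23, mem[0x2d]=0xfb

MEM[0x20,0x06,0x2d] = 47 23 fb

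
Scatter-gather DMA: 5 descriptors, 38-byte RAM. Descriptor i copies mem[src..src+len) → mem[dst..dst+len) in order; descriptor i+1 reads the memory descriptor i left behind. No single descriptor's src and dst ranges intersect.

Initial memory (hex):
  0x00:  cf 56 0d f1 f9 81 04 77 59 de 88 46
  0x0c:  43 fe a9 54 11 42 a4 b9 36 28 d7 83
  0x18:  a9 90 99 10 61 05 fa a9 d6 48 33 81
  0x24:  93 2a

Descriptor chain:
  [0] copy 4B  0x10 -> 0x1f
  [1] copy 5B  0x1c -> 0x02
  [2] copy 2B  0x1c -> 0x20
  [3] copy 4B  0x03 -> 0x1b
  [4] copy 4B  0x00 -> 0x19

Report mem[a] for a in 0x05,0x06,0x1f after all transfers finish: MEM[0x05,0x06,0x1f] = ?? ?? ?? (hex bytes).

[0] 0x10->0x1f len=4 : 11 42 a4 b9
[1] 0x1c->0x02 len=5 : 61 05 fa 11 42
[2] 0x1c->0x20 len=2 : 61 05
[3] 0x03->0x1b len=4 : 05 fa 11 42
[4] 0x00->0x19 len=4 : cf 56 61 05
query mem[0x05]=0x11, mem[0x06]=0x42, mem[0x1f]=0x11

MEM[0x05,0x06,0x1f] = 11 42 11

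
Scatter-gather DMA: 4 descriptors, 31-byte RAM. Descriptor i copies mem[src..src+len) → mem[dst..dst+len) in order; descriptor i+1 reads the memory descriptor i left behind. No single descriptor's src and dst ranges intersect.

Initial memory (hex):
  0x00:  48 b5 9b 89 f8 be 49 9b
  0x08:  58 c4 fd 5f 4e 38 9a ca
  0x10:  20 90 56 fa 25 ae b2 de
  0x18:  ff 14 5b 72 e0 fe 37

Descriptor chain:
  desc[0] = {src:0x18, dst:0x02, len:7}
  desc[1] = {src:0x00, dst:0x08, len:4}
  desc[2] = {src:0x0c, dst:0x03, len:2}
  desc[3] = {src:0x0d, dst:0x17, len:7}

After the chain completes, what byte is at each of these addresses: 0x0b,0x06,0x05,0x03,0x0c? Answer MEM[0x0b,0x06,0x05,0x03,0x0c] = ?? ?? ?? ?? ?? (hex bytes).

[0] 0x18->0x02 len=7 : ff 14 5b 72 e0 fe 37
[1] 0x00->0x08 len=4 : 48 b5 ff 14
[2] 0x0c->0x03 len=2 : 4e 38
[3] 0x0d->0x17 len=7 : 38 9a ca 20 90 56 fa
query mem[0x0b]=0x14, mem[0x06]=0xe0, mem[0x05]=0x72, mem[0x03]=0x4e, mem[0x0c]=0x4e

MEM[0x0b,0x06,0x05,0x03,0x0c] = 14 e0 72 4e 4e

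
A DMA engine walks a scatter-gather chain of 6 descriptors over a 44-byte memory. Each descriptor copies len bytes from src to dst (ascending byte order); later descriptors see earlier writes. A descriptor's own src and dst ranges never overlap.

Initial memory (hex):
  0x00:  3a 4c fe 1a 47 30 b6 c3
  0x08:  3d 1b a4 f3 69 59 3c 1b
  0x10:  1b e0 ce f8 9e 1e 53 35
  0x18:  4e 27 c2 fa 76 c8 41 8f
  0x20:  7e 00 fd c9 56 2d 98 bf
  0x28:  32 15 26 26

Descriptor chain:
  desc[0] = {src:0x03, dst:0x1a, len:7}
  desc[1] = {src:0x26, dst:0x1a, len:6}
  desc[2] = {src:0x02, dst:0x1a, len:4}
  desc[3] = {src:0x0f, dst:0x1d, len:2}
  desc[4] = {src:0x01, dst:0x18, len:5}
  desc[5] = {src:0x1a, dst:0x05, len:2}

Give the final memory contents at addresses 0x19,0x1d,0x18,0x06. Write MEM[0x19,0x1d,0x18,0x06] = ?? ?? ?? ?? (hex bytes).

  after D0: wrote 7B at 0x1a = 1a4730b6c33d1b
  after D1: wrote 6B at 0x1a = 98bf32152626
  after D2: wrote 4B at 0x1a = fe1a4730
  after D3: wrote 2B at 0x1d = 1b1b
  after D4: wrote 5B at 0x18 = 4cfe1a4730
  after D5: wrote 2B at 0x05 = 1a47
query mem[0x19]=0xfe, mem[0x1d]=0x1b, mem[0x18]=0x4c, mem[0x06]=0x47

MEM[0x19,0x1d,0x18,0x06] = fe 1b 4c 47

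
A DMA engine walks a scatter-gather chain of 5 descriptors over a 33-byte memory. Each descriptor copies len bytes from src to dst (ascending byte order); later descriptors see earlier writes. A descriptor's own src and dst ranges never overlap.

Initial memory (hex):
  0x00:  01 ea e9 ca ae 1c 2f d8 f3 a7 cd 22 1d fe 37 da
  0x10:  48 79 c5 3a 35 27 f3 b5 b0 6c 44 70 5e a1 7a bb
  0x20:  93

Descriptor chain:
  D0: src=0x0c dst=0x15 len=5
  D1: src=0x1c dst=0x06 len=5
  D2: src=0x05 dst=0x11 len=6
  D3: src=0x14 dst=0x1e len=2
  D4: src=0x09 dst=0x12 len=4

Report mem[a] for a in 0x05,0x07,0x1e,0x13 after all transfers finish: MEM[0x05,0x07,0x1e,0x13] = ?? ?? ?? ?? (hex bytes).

MEM[0x05,0x07,0x1e,0x13] = 1c a1 7a 93

#0 dst[0x15+5] := {0x1d,0xfe,0x37,0xda,0x48}
#1 dst[0x06+5] := {0x5e,0xa1,0x7a,0xbb,0x93}
#2 dst[0x11+6] := {0x1c,0x5e,0xa1,0x7a,0xbb,0x93}
#3 dst[0x1e+2] := {0x7a,0xbb}
#4 dst[0x12+4] := {0xbb,0x93,0x22,0x1d}
query mem[0x05]=0x1c, mem[0x07]=0xa1, mem[0x1e]=0x7a, mem[0x13]=0x93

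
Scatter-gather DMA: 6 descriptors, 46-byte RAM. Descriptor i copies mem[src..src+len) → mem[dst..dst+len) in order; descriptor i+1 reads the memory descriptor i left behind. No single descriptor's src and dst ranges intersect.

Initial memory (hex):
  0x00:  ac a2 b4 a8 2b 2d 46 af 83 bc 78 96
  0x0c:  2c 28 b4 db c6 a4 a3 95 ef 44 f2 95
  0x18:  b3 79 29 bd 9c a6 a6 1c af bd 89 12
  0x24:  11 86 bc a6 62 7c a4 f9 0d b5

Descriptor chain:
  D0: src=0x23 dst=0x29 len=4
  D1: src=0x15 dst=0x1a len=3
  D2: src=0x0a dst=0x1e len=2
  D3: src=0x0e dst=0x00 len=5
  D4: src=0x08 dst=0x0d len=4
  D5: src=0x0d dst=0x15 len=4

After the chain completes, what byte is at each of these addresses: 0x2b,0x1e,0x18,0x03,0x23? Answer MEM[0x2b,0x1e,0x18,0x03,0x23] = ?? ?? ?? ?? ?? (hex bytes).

  after D0: wrote 4B at 0x29 = 121186bc
  after D1: wrote 3B at 0x1a = 44f295
  after D2: wrote 2B at 0x1e = 7896
  after D3: wrote 5B at 0x00 = b4dbc6a4a3
  after D4: wrote 4B at 0x0d = 83bc7896
  after D5: wrote 4B at 0x15 = 83bc7896
query mem[0x2b]=0x86, mem[0x1e]=0x78, mem[0x18]=0x96, mem[0x03]=0xa4, mem[0x23]=0x12

MEM[0x2b,0x1e,0x18,0x03,0x23] = 86 78 96 a4 12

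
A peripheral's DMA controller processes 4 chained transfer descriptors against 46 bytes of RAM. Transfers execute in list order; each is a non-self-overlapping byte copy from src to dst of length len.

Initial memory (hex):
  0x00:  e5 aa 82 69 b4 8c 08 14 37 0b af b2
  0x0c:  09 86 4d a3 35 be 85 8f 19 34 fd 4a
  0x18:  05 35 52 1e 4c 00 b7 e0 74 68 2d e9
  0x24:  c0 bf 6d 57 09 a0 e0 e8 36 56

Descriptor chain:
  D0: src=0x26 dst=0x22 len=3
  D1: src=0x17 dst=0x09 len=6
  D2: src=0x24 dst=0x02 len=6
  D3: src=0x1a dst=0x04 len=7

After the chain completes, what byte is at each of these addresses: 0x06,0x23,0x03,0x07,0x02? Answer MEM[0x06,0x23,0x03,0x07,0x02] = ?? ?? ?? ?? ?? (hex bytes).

MEM[0x06,0x23,0x03,0x07,0x02] = 4c 57 bf 00 09

[0] 0x26->0x22 len=3 : 6d 57 09
[1] 0x17->0x09 len=6 : 4a 05 35 52 1e 4c
[2] 0x24->0x02 len=6 : 09 bf 6d 57 09 a0
[3] 0x1a->0x04 len=7 : 52 1e 4c 00 b7 e0 74
query mem[0x06]=0x4c, mem[0x23]=0x57, mem[0x03]=0xbf, mem[0x07]=0x00, mem[0x02]=0x09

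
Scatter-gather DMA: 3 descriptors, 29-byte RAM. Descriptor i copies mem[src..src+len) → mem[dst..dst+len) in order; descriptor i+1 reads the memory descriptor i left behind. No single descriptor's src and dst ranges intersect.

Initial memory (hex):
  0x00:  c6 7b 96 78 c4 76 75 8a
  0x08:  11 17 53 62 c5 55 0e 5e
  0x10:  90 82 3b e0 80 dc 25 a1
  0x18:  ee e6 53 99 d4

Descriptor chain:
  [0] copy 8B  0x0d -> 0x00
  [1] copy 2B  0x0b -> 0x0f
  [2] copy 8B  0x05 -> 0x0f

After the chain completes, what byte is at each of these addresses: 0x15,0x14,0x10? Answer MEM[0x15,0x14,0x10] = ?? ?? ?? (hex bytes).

D0: mem[0x00..0x07] <- [55 0e 5e 90 82 3b e0 80]
D1: mem[0x0f..0x10] <- [62 c5]
D2: mem[0x0f..0x16] <- [3b e0 80 11 17 53 62 c5]
query mem[0x15]=0x62, mem[0x14]=0x53, mem[0x10]=0xe0

MEM[0x15,0x14,0x10] = 62 53 e0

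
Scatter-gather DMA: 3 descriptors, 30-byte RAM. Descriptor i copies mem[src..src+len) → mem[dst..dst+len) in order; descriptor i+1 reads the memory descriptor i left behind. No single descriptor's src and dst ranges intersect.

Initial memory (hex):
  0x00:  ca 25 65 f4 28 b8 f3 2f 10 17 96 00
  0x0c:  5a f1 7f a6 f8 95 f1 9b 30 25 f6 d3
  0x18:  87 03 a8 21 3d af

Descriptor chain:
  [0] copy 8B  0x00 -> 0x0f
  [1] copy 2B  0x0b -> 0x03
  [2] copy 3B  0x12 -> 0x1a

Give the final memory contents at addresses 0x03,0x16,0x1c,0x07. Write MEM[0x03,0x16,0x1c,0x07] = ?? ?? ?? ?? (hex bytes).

MEM[0x03,0x16,0x1c,0x07] = 00 2f b8 2f

  after D0: wrote 8B at 0x0f = ca2565f428b8f32f
  after D1: wrote 2B at 0x03 = 005a
  after D2: wrote 3B at 0x1a = f428b8
query mem[0x03]=0x00, mem[0x16]=0x2f, mem[0x1c]=0xb8, mem[0x07]=0x2f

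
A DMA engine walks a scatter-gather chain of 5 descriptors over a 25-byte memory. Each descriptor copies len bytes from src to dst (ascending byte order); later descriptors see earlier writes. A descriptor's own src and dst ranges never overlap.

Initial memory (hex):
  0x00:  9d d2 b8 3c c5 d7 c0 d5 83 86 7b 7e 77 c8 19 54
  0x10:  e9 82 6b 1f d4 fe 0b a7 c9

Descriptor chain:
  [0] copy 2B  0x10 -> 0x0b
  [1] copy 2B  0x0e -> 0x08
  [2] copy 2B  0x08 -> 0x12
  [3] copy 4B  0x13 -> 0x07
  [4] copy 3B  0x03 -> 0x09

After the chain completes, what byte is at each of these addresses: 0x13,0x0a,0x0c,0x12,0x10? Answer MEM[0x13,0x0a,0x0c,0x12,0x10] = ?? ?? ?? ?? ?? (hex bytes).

[0] 0x10->0x0b len=2 : e9 82
[1] 0x0e->0x08 len=2 : 19 54
[2] 0x08->0x12 len=2 : 19 54
[3] 0x13->0x07 len=4 : 54 d4 fe 0b
[4] 0x03->0x09 len=3 : 3c c5 d7
query mem[0x13]=0x54, mem[0x0a]=0xc5, mem[0x0c]=0x82, mem[0x12]=0x19, mem[0x10]=0xe9

MEM[0x13,0x0a,0x0c,0x12,0x10] = 54 c5 82 19 e9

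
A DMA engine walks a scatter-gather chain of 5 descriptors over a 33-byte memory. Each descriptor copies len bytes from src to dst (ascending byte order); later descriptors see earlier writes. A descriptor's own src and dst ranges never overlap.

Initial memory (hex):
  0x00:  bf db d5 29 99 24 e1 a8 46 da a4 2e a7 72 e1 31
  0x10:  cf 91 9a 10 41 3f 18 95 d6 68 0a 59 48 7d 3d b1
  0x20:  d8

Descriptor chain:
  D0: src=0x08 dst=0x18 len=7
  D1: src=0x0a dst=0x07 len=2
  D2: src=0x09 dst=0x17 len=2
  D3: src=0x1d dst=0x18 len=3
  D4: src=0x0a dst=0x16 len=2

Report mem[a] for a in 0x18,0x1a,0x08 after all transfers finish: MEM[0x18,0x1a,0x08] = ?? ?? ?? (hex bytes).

  after D0: wrote 7B at 0x18 = 46daa42ea772e1
  after D1: wrote 2B at 0x07 = a42e
  after D2: wrote 2B at 0x17 = daa4
  after D3: wrote 3B at 0x18 = 72e1b1
  after D4: wrote 2B at 0x16 = a42e
query mem[0x18]=0x72, mem[0x1a]=0xb1, mem[0x08]=0x2e

MEM[0x18,0x1a,0x08] = 72 b1 2e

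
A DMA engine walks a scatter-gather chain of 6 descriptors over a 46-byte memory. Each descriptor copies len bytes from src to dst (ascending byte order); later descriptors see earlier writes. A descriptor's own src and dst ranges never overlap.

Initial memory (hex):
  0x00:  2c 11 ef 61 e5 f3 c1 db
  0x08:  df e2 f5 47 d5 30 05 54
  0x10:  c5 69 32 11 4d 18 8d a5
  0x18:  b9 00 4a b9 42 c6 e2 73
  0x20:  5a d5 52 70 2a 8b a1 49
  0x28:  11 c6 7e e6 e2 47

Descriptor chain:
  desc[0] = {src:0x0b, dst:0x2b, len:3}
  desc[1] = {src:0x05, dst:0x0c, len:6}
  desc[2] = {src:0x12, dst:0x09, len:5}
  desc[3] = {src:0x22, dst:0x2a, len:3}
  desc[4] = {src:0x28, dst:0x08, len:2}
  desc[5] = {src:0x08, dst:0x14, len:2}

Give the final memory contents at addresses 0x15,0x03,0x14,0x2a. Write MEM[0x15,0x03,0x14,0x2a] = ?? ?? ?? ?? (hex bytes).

MEM[0x15,0x03,0x14,0x2a] = c6 61 11 52

#0 dst[0x2b+3] := {0x47,0xd5,0x30}
#1 dst[0x0c+6] := {0xf3,0xc1,0xdb,0xdf,0xe2,0xf5}
#2 dst[0x09+5] := {0x32,0x11,0x4d,0x18,0x8d}
#3 dst[0x2a+3] := {0x52,0x70,0x2a}
#4 dst[0x08+2] := {0x11,0xc6}
#5 dst[0x14+2] := {0x11,0xc6}
query mem[0x15]=0xc6, mem[0x03]=0x61, mem[0x14]=0x11, mem[0x2a]=0x52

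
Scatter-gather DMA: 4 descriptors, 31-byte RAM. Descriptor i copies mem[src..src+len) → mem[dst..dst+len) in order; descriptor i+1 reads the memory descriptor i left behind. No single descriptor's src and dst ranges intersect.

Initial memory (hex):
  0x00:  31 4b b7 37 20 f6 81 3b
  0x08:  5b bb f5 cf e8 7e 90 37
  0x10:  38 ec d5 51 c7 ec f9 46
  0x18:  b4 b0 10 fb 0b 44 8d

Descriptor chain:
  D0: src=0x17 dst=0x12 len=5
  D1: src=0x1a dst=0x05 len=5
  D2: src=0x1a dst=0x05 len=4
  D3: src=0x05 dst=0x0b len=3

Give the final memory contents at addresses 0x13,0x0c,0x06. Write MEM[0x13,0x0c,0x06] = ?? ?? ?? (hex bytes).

#0 dst[0x12+5] := {0x46,0xb4,0xb0,0x10,0xfb}
#1 dst[0x05+5] := {0x10,0xfb,0x0b,0x44,0x8d}
#2 dst[0x05+4] := {0x10,0xfb,0x0b,0x44}
#3 dst[0x0b+3] := {0x10,0xfb,0x0b}
query mem[0x13]=0xb4, mem[0x0c]=0xfb, mem[0x06]=0xfb

MEM[0x13,0x0c,0x06] = b4 fb fb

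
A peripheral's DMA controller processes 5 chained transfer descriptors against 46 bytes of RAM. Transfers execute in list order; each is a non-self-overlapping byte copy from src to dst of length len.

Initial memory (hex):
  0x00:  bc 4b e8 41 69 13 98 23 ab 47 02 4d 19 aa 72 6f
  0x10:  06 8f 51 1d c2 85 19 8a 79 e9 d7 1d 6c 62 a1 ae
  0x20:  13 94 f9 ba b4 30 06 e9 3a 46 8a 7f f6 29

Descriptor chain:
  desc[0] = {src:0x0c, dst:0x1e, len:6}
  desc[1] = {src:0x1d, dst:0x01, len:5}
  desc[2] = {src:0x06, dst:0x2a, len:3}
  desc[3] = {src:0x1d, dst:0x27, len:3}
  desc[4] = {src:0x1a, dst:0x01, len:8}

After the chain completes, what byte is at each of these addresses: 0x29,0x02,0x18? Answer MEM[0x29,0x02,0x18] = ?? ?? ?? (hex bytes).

D0: mem[0x1e..0x23] <- [19 aa 72 6f 06 8f]
D1: mem[0x01..0x05] <- [62 19 aa 72 6f]
D2: mem[0x2a..0x2c] <- [98 23 ab]
D3: mem[0x27..0x29] <- [62 19 aa]
D4: mem[0x01..0x08] <- [d7 1d 6c 62 19 aa 72 6f]
query mem[0x29]=0xaa, mem[0x02]=0x1d, mem[0x18]=0x79

MEM[0x29,0x02,0x18] = aa 1d 79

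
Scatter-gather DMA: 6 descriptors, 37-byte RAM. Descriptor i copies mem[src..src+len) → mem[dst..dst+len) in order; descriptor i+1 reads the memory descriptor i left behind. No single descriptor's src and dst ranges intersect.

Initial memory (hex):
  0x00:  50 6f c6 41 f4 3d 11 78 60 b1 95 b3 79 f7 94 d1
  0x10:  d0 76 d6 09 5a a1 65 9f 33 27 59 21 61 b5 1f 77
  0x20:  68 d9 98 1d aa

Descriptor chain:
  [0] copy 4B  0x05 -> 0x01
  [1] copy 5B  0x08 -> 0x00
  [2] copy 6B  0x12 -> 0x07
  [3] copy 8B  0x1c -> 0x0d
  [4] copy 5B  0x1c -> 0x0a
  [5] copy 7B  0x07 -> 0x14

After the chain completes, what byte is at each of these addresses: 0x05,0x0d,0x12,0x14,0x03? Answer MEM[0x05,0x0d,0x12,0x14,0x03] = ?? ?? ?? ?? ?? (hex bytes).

MEM[0x05,0x0d,0x12,0x14,0x03] = 3d 77 d9 d6 b3

  after D0: wrote 4B at 0x01 = 3d117860
  after D1: wrote 5B at 0x00 = 60b195b379
  after D2: wrote 6B at 0x07 = d6095aa1659f
  after D3: wrote 8B at 0x0d = 61b51f7768d9981d
  after D4: wrote 5B at 0x0a = 61b51f7768
  after D5: wrote 7B at 0x14 = d6095a61b51f77
query mem[0x05]=0x3d, mem[0x0d]=0x77, mem[0x12]=0xd9, mem[0x14]=0xd6, mem[0x03]=0xb3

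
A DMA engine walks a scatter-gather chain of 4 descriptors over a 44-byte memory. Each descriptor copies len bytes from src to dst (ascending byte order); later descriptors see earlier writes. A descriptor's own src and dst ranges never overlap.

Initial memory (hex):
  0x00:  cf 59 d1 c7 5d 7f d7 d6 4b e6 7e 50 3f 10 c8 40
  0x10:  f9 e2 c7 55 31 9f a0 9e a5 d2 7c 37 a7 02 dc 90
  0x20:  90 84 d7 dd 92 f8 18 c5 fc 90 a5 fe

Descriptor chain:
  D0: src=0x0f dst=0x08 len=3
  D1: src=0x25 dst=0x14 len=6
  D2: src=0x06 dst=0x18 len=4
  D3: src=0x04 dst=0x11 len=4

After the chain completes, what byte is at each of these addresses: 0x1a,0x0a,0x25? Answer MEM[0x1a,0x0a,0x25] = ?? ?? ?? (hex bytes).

MEM[0x1a,0x0a,0x25] = 40 e2 f8

[0] 0x0f->0x08 len=3 : 40 f9 e2
[1] 0x25->0x14 len=6 : f8 18 c5 fc 90 a5
[2] 0x06->0x18 len=4 : d7 d6 40 f9
[3] 0x04->0x11 len=4 : 5d 7f d7 d6
query mem[0x1a]=0x40, mem[0x0a]=0xe2, mem[0x25]=0xf8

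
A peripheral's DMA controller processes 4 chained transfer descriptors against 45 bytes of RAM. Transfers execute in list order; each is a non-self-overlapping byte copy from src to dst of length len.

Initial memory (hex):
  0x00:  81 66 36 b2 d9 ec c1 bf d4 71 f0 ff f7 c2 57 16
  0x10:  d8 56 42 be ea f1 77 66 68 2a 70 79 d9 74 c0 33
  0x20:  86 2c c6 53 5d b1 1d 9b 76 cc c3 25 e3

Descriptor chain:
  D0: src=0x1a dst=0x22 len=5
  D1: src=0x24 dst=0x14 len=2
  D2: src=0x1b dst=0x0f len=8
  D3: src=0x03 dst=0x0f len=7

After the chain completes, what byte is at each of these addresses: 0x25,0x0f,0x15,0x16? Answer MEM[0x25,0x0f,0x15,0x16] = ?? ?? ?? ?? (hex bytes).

MEM[0x25,0x0f,0x15,0x16] = 74 b2 71 70

#0 dst[0x22+5] := {0x70,0x79,0xd9,0x74,0xc0}
#1 dst[0x14+2] := {0xd9,0x74}
#2 dst[0x0f+8] := {0x79,0xd9,0x74,0xc0,0x33,0x86,0x2c,0x70}
#3 dst[0x0f+7] := {0xb2,0xd9,0xec,0xc1,0xbf,0xd4,0x71}
query mem[0x25]=0x74, mem[0x0f]=0xb2, mem[0x15]=0x71, mem[0x16]=0x70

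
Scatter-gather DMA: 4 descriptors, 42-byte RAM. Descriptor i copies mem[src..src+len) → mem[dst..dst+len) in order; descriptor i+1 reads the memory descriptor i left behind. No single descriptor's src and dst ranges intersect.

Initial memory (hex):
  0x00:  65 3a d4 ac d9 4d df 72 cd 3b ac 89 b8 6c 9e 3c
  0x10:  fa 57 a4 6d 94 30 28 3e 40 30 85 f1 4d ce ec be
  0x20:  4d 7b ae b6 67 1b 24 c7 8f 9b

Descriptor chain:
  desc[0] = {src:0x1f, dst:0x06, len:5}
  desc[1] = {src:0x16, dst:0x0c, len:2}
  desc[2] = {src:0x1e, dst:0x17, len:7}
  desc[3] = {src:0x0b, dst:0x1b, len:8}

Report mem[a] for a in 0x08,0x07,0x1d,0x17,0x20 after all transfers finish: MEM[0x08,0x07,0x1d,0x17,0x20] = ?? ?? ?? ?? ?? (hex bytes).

D0: mem[0x06..0x0a] <- [be 4d 7b ae b6]
D1: mem[0x0c..0x0d] <- [28 3e]
D2: mem[0x17..0x1d] <- [ec be 4d 7b ae b6 67]
D3: mem[0x1b..0x22] <- [89 28 3e 9e 3c fa 57 a4]
query mem[0x08]=0x7b, mem[0x07]=0x4d, mem[0x1d]=0x3e, mem[0x17]=0xec, mem[0x20]=0xfa

MEM[0x08,0x07,0x1d,0x17,0x20] = 7b 4d 3e ec fa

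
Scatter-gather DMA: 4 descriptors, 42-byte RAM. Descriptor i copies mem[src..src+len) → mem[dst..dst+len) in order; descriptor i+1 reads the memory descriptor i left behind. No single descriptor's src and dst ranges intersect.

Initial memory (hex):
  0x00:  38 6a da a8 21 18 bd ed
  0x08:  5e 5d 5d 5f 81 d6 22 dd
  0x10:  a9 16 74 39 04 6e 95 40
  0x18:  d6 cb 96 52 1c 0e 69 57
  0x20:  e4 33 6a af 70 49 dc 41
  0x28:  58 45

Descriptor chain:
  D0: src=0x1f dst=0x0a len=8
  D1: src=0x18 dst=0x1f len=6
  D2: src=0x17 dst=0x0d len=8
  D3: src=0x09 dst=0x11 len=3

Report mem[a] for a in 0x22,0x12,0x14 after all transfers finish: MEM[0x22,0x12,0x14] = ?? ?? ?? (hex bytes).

  after D0: wrote 8B at 0x0a = 57e4336aaf7049dc
  after D1: wrote 6B at 0x1f = d6cb96521c0e
  after D2: wrote 8B at 0x0d = 40d6cb96521c0e69
  after D3: wrote 3B at 0x11 = 5d57e4
query mem[0x22]=0x52, mem[0x12]=0x57, mem[0x14]=0x69

MEM[0x22,0x12,0x14] = 52 57 69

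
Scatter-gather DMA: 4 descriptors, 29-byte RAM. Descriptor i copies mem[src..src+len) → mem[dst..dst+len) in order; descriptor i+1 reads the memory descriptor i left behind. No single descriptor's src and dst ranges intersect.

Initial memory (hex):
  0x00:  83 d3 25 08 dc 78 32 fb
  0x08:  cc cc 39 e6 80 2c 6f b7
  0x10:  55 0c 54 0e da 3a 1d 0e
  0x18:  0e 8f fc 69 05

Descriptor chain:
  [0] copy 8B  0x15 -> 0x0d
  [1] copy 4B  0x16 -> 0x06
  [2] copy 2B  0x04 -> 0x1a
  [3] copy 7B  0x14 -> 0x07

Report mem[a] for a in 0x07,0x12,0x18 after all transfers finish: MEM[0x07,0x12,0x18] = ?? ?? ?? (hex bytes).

MEM[0x07,0x12,0x18] = 05 fc 0e

#0 dst[0x0d+8] := {0x3a,0x1d,0x0e,0x0e,0x8f,0xfc,0x69,0x05}
#1 dst[0x06+4] := {0x1d,0x0e,0x0e,0x8f}
#2 dst[0x1a+2] := {0xdc,0x78}
#3 dst[0x07+7] := {0x05,0x3a,0x1d,0x0e,0x0e,0x8f,0xdc}
query mem[0x07]=0x05, mem[0x12]=0xfc, mem[0x18]=0x0e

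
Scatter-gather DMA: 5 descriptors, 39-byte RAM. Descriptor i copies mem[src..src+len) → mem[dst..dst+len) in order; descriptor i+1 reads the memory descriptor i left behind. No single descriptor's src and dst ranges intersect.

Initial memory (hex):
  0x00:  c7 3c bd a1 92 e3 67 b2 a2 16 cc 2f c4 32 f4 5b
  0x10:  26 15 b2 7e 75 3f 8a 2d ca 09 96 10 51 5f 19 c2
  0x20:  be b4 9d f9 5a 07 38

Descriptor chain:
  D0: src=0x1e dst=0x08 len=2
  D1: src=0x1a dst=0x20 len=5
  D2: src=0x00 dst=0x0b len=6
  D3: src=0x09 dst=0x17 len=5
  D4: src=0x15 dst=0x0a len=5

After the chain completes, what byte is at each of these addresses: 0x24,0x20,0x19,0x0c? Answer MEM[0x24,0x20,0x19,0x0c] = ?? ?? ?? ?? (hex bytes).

[0] 0x1e->0x08 len=2 : 19 c2
[1] 0x1a->0x20 len=5 : 96 10 51 5f 19
[2] 0x00->0x0b len=6 : c7 3c bd a1 92 e3
[3] 0x09->0x17 len=5 : c2 cc c7 3c bd
[4] 0x15->0x0a len=5 : 3f 8a c2 cc c7
query mem[0x24]=0x19, mem[0x20]=0x96, mem[0x19]=0xc7, mem[0x0c]=0xc2

MEM[0x24,0x20,0x19,0x0c] = 19 96 c7 c2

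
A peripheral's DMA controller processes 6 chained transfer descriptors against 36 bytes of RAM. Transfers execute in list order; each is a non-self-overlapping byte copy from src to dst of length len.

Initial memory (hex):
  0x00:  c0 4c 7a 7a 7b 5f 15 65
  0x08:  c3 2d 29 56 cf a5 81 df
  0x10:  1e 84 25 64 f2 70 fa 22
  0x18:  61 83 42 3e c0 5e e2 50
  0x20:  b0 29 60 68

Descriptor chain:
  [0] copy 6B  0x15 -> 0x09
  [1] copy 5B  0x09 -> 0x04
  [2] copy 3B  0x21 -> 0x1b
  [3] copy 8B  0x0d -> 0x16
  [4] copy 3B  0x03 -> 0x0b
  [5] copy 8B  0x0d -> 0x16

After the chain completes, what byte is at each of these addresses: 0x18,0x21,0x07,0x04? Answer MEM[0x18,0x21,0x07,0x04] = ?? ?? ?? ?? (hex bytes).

MEM[0x18,0x21,0x07,0x04] = df 29 61 70

D0: mem[0x09..0x0e] <- [70 fa 22 61 83 42]
D1: mem[0x04..0x08] <- [70 fa 22 61 83]
D2: mem[0x1b..0x1d] <- [29 60 68]
D3: mem[0x16..0x1d] <- [83 42 df 1e 84 25 64 f2]
D4: mem[0x0b..0x0d] <- [7a 70 fa]
D5: mem[0x16..0x1d] <- [fa 42 df 1e 84 25 64 f2]
query mem[0x18]=0xdf, mem[0x21]=0x29, mem[0x07]=0x61, mem[0x04]=0x70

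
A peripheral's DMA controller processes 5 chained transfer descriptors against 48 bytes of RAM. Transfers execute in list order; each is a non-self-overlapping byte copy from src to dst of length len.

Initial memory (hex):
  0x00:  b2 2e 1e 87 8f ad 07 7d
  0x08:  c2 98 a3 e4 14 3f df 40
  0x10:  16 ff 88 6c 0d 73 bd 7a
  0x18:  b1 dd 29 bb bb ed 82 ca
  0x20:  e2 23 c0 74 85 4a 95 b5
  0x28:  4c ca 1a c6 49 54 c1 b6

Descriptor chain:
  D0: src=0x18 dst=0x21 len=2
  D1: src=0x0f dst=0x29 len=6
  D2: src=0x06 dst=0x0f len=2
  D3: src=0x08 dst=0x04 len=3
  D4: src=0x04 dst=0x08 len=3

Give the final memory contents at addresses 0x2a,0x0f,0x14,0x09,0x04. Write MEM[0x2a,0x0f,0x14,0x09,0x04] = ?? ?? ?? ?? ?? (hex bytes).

MEM[0x2a,0x0f,0x14,0x09,0x04] = 16 07 0d 98 c2

[0] 0x18->0x21 len=2 : b1 dd
[1] 0x0f->0x29 len=6 : 40 16 ff 88 6c 0d
[2] 0x06->0x0f len=2 : 07 7d
[3] 0x08->0x04 len=3 : c2 98 a3
[4] 0x04->0x08 len=3 : c2 98 a3
query mem[0x2a]=0x16, mem[0x0f]=0x07, mem[0x14]=0x0d, mem[0x09]=0x98, mem[0x04]=0xc2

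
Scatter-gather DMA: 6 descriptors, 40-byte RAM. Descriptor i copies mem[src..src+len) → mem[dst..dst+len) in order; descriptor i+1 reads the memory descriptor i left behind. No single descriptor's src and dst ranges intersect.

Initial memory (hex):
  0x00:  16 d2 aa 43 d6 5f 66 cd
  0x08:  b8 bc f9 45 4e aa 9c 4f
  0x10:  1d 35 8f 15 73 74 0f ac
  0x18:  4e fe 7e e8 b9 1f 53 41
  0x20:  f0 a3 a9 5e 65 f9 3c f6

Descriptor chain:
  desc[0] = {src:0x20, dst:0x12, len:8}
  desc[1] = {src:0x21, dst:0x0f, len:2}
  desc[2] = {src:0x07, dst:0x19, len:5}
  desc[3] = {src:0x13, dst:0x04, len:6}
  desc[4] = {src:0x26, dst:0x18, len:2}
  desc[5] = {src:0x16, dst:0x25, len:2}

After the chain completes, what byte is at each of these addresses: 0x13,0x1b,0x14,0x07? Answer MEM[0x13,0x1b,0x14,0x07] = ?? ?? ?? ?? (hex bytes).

MEM[0x13,0x1b,0x14,0x07] = a3 bc a9 65

  after D0: wrote 8B at 0x12 = f0a3a95e65f93cf6
  after D1: wrote 2B at 0x0f = a3a9
  after D2: wrote 5B at 0x19 = cdb8bcf945
  after D3: wrote 6B at 0x04 = a3a95e65f93c
  after D4: wrote 2B at 0x18 = 3cf6
  after D5: wrote 2B at 0x25 = 65f9
query mem[0x13]=0xa3, mem[0x1b]=0xbc, mem[0x14]=0xa9, mem[0x07]=0x65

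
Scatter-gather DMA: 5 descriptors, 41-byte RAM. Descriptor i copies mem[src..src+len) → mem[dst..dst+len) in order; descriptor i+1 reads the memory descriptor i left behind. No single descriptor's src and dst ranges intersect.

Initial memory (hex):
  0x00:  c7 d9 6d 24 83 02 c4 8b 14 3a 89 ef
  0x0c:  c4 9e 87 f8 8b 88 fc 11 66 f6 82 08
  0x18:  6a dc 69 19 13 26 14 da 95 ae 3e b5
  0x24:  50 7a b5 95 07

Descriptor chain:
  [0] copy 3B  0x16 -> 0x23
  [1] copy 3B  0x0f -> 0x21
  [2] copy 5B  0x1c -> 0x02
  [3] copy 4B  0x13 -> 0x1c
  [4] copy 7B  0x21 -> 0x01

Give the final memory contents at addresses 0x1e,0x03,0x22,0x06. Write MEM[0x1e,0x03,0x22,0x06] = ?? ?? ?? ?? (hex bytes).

MEM[0x1e,0x03,0x22,0x06] = f6 88 8b b5

D0: mem[0x23..0x25] <- [82 08 6a]
D1: mem[0x21..0x23] <- [f8 8b 88]
D2: mem[0x02..0x06] <- [13 26 14 da 95]
D3: mem[0x1c..0x1f] <- [11 66 f6 82]
D4: mem[0x01..0x07] <- [f8 8b 88 08 6a b5 95]
query mem[0x1e]=0xf6, mem[0x03]=0x88, mem[0x22]=0x8b, mem[0x06]=0xb5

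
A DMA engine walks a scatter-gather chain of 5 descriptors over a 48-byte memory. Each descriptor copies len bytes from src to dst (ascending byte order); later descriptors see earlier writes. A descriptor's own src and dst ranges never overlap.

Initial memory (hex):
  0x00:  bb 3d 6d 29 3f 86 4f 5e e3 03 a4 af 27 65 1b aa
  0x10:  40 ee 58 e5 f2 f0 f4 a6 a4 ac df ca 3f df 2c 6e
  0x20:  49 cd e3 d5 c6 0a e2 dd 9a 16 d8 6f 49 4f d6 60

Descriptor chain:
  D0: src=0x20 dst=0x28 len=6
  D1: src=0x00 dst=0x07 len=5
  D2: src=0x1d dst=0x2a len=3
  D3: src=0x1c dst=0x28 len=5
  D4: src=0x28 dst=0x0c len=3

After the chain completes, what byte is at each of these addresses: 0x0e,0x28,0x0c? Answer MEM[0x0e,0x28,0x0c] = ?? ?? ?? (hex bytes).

MEM[0x0e,0x28,0x0c] = 2c 3f 3f

[0] 0x20->0x28 len=6 : 49 cd e3 d5 c6 0a
[1] 0x00->0x07 len=5 : bb 3d 6d 29 3f
[2] 0x1d->0x2a len=3 : df 2c 6e
[3] 0x1c->0x28 len=5 : 3f df 2c 6e 49
[4] 0x28->0x0c len=3 : 3f df 2c
query mem[0x0e]=0x2c, mem[0x28]=0x3f, mem[0x0c]=0x3f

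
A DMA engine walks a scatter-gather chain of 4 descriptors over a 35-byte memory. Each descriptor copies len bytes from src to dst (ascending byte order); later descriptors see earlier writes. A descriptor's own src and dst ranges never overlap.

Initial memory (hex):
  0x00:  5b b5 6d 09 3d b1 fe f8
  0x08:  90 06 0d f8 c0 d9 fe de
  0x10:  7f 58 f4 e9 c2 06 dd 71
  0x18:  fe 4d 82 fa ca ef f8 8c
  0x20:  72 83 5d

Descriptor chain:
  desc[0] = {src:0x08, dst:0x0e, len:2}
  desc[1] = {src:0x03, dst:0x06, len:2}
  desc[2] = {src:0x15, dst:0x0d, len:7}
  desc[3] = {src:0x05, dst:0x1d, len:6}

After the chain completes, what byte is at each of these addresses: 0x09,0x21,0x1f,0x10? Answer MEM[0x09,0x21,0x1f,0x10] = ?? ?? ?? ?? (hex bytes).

MEM[0x09,0x21,0x1f,0x10] = 06 06 3d fe

  after D0: wrote 2B at 0x0e = 9006
  after D1: wrote 2B at 0x06 = 093d
  after D2: wrote 7B at 0x0d = 06dd71fe4d82fa
  after D3: wrote 6B at 0x1d = b1093d90060d
query mem[0x09]=0x06, mem[0x21]=0x06, mem[0x1f]=0x3d, mem[0x10]=0xfe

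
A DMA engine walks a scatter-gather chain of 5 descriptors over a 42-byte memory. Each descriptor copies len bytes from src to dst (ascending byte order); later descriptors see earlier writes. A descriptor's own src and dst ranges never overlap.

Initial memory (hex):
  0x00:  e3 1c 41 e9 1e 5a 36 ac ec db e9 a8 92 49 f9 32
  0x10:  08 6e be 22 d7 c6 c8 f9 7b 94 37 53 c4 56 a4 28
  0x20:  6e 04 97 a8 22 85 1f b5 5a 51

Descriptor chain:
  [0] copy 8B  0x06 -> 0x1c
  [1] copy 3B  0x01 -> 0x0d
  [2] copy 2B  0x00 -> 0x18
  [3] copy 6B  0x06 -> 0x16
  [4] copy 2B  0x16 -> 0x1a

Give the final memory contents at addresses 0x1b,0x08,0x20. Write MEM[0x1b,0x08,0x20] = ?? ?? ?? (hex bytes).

D0: mem[0x1c..0x23] <- [36 ac ec db e9 a8 92 49]
D1: mem[0x0d..0x0f] <- [1c 41 e9]
D2: mem[0x18..0x19] <- [e3 1c]
D3: mem[0x16..0x1b] <- [36 ac ec db e9 a8]
D4: mem[0x1a..0x1b] <- [36 ac]
query mem[0x1b]=0xac, mem[0x08]=0xec, mem[0x20]=0xe9

MEM[0x1b,0x08,0x20] = ac ec e9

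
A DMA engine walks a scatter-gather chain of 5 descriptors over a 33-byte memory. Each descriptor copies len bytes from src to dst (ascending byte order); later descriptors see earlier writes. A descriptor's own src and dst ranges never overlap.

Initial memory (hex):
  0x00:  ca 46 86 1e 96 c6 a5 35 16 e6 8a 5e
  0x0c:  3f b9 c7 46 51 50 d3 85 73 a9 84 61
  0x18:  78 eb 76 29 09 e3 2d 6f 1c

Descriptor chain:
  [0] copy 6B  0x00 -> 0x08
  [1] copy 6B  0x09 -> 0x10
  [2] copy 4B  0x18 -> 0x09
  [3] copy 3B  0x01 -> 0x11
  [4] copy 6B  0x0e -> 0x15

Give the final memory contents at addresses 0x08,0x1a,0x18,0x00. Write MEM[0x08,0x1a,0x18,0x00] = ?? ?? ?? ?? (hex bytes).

MEM[0x08,0x1a,0x18,0x00] = ca 1e 46 ca

D0: mem[0x08..0x0d] <- [ca 46 86 1e 96 c6]
D1: mem[0x10..0x15] <- [46 86 1e 96 c6 c7]
D2: mem[0x09..0x0c] <- [78 eb 76 29]
D3: mem[0x11..0x13] <- [46 86 1e]
D4: mem[0x15..0x1a] <- [c7 46 46 46 86 1e]
query mem[0x08]=0xca, mem[0x1a]=0x1e, mem[0x18]=0x46, mem[0x00]=0xca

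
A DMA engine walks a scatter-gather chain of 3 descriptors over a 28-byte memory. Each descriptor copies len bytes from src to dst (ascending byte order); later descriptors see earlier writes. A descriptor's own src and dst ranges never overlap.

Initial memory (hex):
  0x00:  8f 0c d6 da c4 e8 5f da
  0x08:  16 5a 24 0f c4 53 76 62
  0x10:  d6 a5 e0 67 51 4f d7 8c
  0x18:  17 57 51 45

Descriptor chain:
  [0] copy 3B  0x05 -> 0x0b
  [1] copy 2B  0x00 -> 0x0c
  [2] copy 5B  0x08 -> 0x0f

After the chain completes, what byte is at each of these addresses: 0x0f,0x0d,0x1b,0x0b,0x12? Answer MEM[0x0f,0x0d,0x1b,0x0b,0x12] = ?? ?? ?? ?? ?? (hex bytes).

MEM[0x0f,0x0d,0x1b,0x0b,0x12] = 16 0c 45 e8 e8

[0] 0x05->0x0b len=3 : e8 5f da
[1] 0x00->0x0c len=2 : 8f 0c
[2] 0x08->0x0f len=5 : 16 5a 24 e8 8f
query mem[0x0f]=0x16, mem[0x0d]=0x0c, mem[0x1b]=0x45, mem[0x0b]=0xe8, mem[0x12]=0xe8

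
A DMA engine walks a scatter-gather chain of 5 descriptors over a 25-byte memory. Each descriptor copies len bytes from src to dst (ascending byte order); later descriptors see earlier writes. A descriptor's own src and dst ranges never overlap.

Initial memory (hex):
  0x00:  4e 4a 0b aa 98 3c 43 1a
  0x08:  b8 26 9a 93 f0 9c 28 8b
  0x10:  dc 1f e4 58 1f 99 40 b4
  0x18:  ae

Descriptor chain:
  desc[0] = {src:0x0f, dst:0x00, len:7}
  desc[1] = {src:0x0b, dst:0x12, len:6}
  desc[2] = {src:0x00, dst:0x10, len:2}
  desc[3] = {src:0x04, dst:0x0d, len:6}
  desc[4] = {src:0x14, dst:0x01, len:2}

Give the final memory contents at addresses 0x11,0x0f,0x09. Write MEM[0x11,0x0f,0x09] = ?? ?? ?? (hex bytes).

#0 dst[0x00+7] := {0x8b,0xdc,0x1f,0xe4,0x58,0x1f,0x99}
#1 dst[0x12+6] := {0x93,0xf0,0x9c,0x28,0x8b,0xdc}
#2 dst[0x10+2] := {0x8b,0xdc}
#3 dst[0x0d+6] := {0x58,0x1f,0x99,0x1a,0xb8,0x26}
#4 dst[0x01+2] := {0x9c,0x28}
query mem[0x11]=0xb8, mem[0x0f]=0x99, mem[0x09]=0x26

MEM[0x11,0x0f,0x09] = b8 99 26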